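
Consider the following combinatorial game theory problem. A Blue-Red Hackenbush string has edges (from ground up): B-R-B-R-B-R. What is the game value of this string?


Edges (from ground): B-R-B-R-B-R
By Berlekamp's sign-expansion rule, a Blue-Red Hackenbush stalk has the value of the surreal number whose sign sequence is the edge sequence with B -> + and R -> -.
Sign sequence: +-+-+-
Trace the sign expansion in the surreal number tree, starting from 0:
Edge 1: B (sign +) -> bounds (0, +inf), value = 1
Edge 2: R (sign -) -> bounds (0, 1), value = 1/2
Edge 3: B (sign +) -> bounds (1/2, 1), value = 3/4
Edge 4: R (sign -) -> bounds (1/2, 3/4), value = 5/8
Edge 5: B (sign +) -> bounds (5/8, 3/4), value = 11/16
Edge 6: R (sign -) -> bounds (5/8, 11/16), value = 21/32
Game value = 21/32

21/32


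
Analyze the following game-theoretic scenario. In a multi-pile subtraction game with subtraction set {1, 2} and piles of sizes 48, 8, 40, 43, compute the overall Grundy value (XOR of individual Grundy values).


Subtraction set: {1, 2}
For this subtraction set, G(n) = n mod 3 (period = max + 1 = 3).
Pile 1 (size 48): G(48) = 48 mod 3 = 0
Pile 2 (size 8): G(8) = 8 mod 3 = 2
Pile 3 (size 40): G(40) = 40 mod 3 = 1
Pile 4 (size 43): G(43) = 43 mod 3 = 1
Total Grundy value = XOR of all: 0 XOR 2 XOR 1 XOR 1 = 2

2


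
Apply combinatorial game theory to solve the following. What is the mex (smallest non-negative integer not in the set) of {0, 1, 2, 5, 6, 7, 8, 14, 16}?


Set = {0, 1, 2, 5, 6, 7, 8, 14, 16}
0 is in the set.
1 is in the set.
2 is in the set.
3 is NOT in the set. This is the mex.
mex = 3

3


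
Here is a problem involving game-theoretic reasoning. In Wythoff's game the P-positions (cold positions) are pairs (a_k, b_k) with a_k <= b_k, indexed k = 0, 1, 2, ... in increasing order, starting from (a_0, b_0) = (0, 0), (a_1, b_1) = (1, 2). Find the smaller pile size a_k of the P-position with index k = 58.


By Wythoff's theorem, a_k = floor(k * phi) and b_k = floor(k * phi^2) = a_k + k, where phi = (1 + sqrt(5))/2 is the golden ratio.
phi = (1 + sqrt(5))/2 = 1.618034
k = 58
k * phi = 58 * 1.618034 = 93.845971
a_58 = floor(k * phi) = 93

93


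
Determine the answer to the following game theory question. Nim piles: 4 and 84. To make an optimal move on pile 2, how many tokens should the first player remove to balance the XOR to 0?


Piles: 4 and 84
Current XOR: 4 XOR 84 = 80 (non-zero, so this is an N-position).
To make the XOR zero, we need to find a move that balances the piles.
For pile 2 (size 84): target = 84 XOR 80 = 4
We reduce pile 2 from 84 to 4.
Tokens removed: 84 - 4 = 80
Verification: 4 XOR 4 = 0

80


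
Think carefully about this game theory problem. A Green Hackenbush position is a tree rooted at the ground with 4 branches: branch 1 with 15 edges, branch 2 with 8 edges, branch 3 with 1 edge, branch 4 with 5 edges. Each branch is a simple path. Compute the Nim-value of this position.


The tree has 4 branches from the ground vertex.
In Green Hackenbush, the Nim-value of a simple path of length k is k.
Branch 1: length 15, Nim-value = 15
Branch 2: length 8, Nim-value = 8
Branch 3: length 1, Nim-value = 1
Branch 4: length 5, Nim-value = 5
Total Nim-value = XOR of all branch values:
0 XOR 15 = 15
15 XOR 8 = 7
7 XOR 1 = 6
6 XOR 5 = 3
Nim-value of the tree = 3

3


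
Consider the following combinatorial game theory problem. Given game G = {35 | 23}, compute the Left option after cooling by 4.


Original game: {35 | 23} (a switch {a | b} with a > b).
Cooling by t (for t below the temperature (a - b)/2 = 6) taxes each move by t: {a | b} cooled by t is {a - t | b + t}.
Cooling amount: t = 4
Cooled Left option: 35 - 4 = 31
Cooled Right option: 23 + 4 = 27
Cooled game: {31 | 27}
Left option = 31

31


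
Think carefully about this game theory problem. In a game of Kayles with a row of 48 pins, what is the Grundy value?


Kayles: a move removes 1 or 2 adjacent pins from a contiguous row.
Removing pins from a row of k leaves two independent rows (a, b) with a + b = k - 1 (one pin) or a + b = k - 2 (two pins); an end removal gives a = 0.
By Sprague-Grundy, G(k) = mex{ G(a) XOR G(b) } over all these splits. G(0) = 0.
G(1): splits (0,0):0^0=0 -> mex({0}) = 1
G(2): splits (0,1):0^1=1 (0,0):0^0=0 -> mex({0, 1}) = 2
G(3): splits (0,2):0^2=2 (1,1):1^1=0 (0,1):0^1=1 -> mex({0, 1, 2}) = 3
G(4): splits (0,3):0^3=3 (1,2):1^2=3 (0,2):0^2=2 (1,1):1^1=0 -> mex({0, 2, 3}) = 1
G(5): splits (0,4):0^1=1 (1,3):1^3=2 (2,2):2^2=0 (0,3):0^3=3 (1,2):1^2=3 -> mex({0, 1, 2, 3}) = 4
G(6) = mex({0, 1, 2, 4}) = 3
G(7) = mex({0, 1, 3, 4, 5}) = 2
G(8) = mex({0, 2, 3, 5, 6}) = 1
G(9) = mex({0, 1, 2, 3, 6, 7}) = 4
G(10) = mex({0, 1, 3, 4, 5, 7}) = 2
G(11) = mex({0, 1, 2, 3, 4, 5}) = 6
G(12) = mex({0, 1, 2, 3, 5, 6, 7}) = 4
G(13) = mex({0, 2, 3, 4, 6, 7}) = 1
G(14) = mex({0, 1, 4, 5, 6, 7}) = 2
G(15) = mex({0, 1, 2, 3, 4, 5, 6}) = 7
G(16) = mex({0, 2, 3, 5, 6, 7}) = 1
G(17) = mex({0, 1, 2, 3, 5, 6, 7}) = 4
G(18) = mex({0, 1, 2, 4, 5, 6}) = 3
G(19) = mex({0, 1, 3, 4, 5, 7}) = 2
G(20) = mex({0, 2, 3, 4, 5, 6, 7}) = 1
G(21) = mex({0, 1, 2, 3, 5, 6, 7}) = 4
G(22) = mex({0, 1, 2, 3, 4, 5, 7}) = 6
G(23) = mex({0, 1, 2, 3, 4, 5, 6}) = 7
G(24) = mex({0, 1, 2, 3, 5, 6, 7}) = 4
G(25) = mex({0, 2, 3, 4, 6, 7}) = 1
G(26) = mex({0, 1, 3, 4, 5, 6, 7}) = 2
G(27) = mex({0, 1, 2, 3, 4, 5, 6, 7}) = 8
G(28) = mex({0, 1, 2, 3, 4, 6, 7, 8}) = 5
G(29) = mex({0, 1, 2, 3, 5, 6, 7, 8, 9}) = 4
G(30) = mex({0, 1, 2, 3, 4, 5, 6, 9, 10}) = 7
G(31) = mex({0, 1, 3, 4, 5, 7, 10, 11}) = 2
G(32) = mex({0, 2, 3, 4, 5, 6, 7, 9, 11}) = 1
G(33) = mex({0, 1, 2, 3, 4, 5, 6, 7, 9, 12}) = 8
G(34) = mex({0, 1, 2, 3, 4, 5, 7, 8, 11, 12}) = 6
G(35) = mex({0, 1, 2, 3, 4, 5, 6, 8, 9, 10, 11}) = 7
G(36) = mex({0, 1, 2, 3, 5, 6, 7, 9, 10}) = 4
G(37) = mex({0, 2, 3, 4, 6, 7, 9, 10, 11, 12}) = 1
G(38) = mex({0, 1, 3, 4, 5, 6, 7, 9, 10, 11, 12}) = 2
G(39) = mex({0, 1, 2, 4, 5, 6, 7, 9, 10, 12, 14}) = 3
G(40) = mex({0, 2, 3, 4, 6, 7, 11, 12, 14}) = 1
G(41) = mex({0, 1, 2, 3, 5, 6, 7, 9, 10, 11, 12}) = 4
G(42) = mex({0, 1, 2, 3, 4, 5, 6, 9, 10}) = 7
G(43) = mex({0, 1, 3, 4, 5, 7, 9, 10, 12, 15}) = 2
G(44) = mex({0, 2, 3, 4, 5, 6, 7, 9, 10, 12, 15}) = 1
G(45) = mex({0, 1, 2, 3, 4, 5, 6, 7, 9, 10, 12, 14}) = 8
G(46) = mex({0, 1, 3, 4, 5, 7, 8, 11, 12, 14}) = 2
G(47) = mex({0, 1, 2, 3, 4, 5, 6, 8, 9, 10, 11, 12}) = 7
G(48) = mex({0, 1, 2, 3, 5, 6, 7, 9, 10}) = 4
Therefore G(48) = 4.

4


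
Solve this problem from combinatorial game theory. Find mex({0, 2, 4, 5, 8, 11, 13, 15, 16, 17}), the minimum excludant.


Set = {0, 2, 4, 5, 8, 11, 13, 15, 16, 17}
0 is in the set.
1 is NOT in the set. This is the mex.
mex = 1

1


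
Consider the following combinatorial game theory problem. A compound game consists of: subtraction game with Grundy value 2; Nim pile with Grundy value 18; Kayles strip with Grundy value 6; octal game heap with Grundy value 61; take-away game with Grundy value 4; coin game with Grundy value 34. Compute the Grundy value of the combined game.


By the Sprague-Grundy theorem, the Grundy value of a sum of games is the XOR of individual Grundy values.
subtraction game: Grundy value = 2. Running XOR: 0 XOR 2 = 2
Nim pile: Grundy value = 18. Running XOR: 2 XOR 18 = 16
Kayles strip: Grundy value = 6. Running XOR: 16 XOR 6 = 22
octal game heap: Grundy value = 61. Running XOR: 22 XOR 61 = 43
take-away game: Grundy value = 4. Running XOR: 43 XOR 4 = 47
coin game: Grundy value = 34. Running XOR: 47 XOR 34 = 13
The combined Grundy value is 13.

13


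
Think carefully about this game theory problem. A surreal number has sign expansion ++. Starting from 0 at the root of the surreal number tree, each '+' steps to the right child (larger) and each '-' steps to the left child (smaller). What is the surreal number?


Sign expansion: ++
Rule: track bounds (lo, hi), initially (-inf, +inf). On '+', the current value becomes lo and we move to the simplest number in (value, hi): value + 1 if hi = +inf, otherwise the midpoint (value + hi)/2. On '-', the current value becomes hi and we move to value - 1 if lo = -inf, otherwise the midpoint (lo + value)/2.
Start at 0.
Step 1: sign = +, move right. Bounds: (0, +inf). Value = 1
Step 2: sign = +, move right. Bounds: (1, +inf). Value = 2
The surreal number with sign expansion ++ is 2.

2


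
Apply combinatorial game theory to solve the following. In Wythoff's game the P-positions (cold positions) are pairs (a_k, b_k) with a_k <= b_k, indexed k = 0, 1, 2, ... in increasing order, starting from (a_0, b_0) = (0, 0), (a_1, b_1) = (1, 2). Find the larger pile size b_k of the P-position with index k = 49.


By Wythoff's theorem, a_k = floor(k * phi) and b_k = floor(k * phi^2) = a_k + k, where phi = (1 + sqrt(5))/2 is the golden ratio.
phi = (1 + sqrt(5))/2 = 1.618034
phi^2 = phi + 1 = 2.618034
k = 49
k * phi^2 = 49 * 2.618034 = 128.283665
b_49 = floor(k * phi^2) = 128 (check: a_49 + k = 79 + 49 = 128)

128


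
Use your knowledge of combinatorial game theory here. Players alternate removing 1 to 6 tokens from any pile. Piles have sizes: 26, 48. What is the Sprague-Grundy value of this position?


Subtraction set: {1, 2, 3, 4, 5, 6}
For this subtraction set, G(n) = n mod 7 (period = max + 1 = 7).
Pile 1 (size 26): G(26) = 26 mod 7 = 5
Pile 2 (size 48): G(48) = 48 mod 7 = 6
Total Grundy value = XOR of all: 5 XOR 6 = 3

3


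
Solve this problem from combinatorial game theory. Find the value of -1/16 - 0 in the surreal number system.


x = -1/16, y = 0
Converting to common denominator: 16
x = -1/16, y = 0/16
x - y = -1/16 - 0 = -1/16

-1/16


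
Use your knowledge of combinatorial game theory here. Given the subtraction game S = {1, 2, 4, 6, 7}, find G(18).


The subtraction set is S = {1, 2, 4, 6, 7}.
G(k) = mex{ G(k - s) : s in S, s <= k }. We compute iteratively: G(0) = 0.
G(1) = mex({0}) = 1
G(2) = mex({0, 1}) = 2
G(3) = mex({1, 2}) = 0
G(4) = mex({0, 2}) = 1
G(5) = mex({0, 1}) = 2
G(6) = mex({0, 1, 2}) = 3
G(7) = mex({0, 1, 2, 3}) = 4
G(8) = mex({1, 2, 3, 4}) = 0
G(9) = mex({0, 2, 4}) = 1
G(10) = mex({0, 1, 3}) = 2
G(11) = mex({1, 2, 4}) = 0
G(12) = mex({0, 2, 3}) = 1
G(13) = mex({0, 1, 3, 4}) = 2
G(14) = mex({0, 1, 2, 4}) = 3
Observe that G(8)..G(14) = 0, 1, 2, 0, 1, 2, 3 repeats G(0)..G(6) = 0, 1, 2, 0, 1, 2, 3.
For k >= max(S) = 7, G(k) is determined by the previous 7 values G(k-7)..G(k-1); a window of 7 consecutive values has recurred shifted by 8, so by induction G(k + 8) = G(k) for all k >= 0: the sequence is periodic from the start with period 8.
One period: G(0..7) = 0, 1, 2, 0, 1, 2, 3, 4.
18 mod 8 = 2, so G(18) = G(2) = 2.

2


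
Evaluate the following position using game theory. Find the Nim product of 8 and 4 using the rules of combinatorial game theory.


Nim multiplication is bilinear over XOR: (u XOR v) * w = (u*w) XOR (v*w).
So we split each operand into its bit components and XOR the pairwise Nim products.
8 = 8 (as XOR of powers of 2).
4 = 4 (as XOR of powers of 2).
Using the standard Nim-product table on single bits:
  2*2 = 3,   2*4 = 8,   2*8 = 12,
  4*4 = 6,   4*8 = 11,  8*8 = 13,
and  1*x = x (identity), k*l = l*k (commutative).
Pairwise Nim products:
  8 * 4 = 11
XOR them: 11 = 11.
Result: 8 * 4 = 11 (in Nim).

11


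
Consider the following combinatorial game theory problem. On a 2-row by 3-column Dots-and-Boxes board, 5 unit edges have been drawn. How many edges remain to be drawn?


Grid: 2 x 3 boxes, i.e. 3 rows and 4 columns of dots.
Horizontal edges: (rows + 1) * cols = 3 * 3 = 9
Vertical edges: rows * (cols + 1) = 2 * 4 = 8
Total edges: 9 + 8 = 17
Edges drawn: 5
Remaining: 17 - 5 = 12

12


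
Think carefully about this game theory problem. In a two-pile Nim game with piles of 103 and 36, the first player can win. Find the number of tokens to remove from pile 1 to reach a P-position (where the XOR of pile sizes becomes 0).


Piles: 103 and 36
Current XOR: 103 XOR 36 = 67 (non-zero, so this is an N-position).
To make the XOR zero, we need to find a move that balances the piles.
For pile 1 (size 103): target = 103 XOR 67 = 36
We reduce pile 1 from 103 to 36.
Tokens removed: 103 - 36 = 67
Verification: 36 XOR 36 = 0

67


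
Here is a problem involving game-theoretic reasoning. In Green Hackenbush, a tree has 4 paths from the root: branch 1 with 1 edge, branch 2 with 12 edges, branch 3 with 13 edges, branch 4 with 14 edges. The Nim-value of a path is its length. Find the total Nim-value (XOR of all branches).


The tree has 4 branches from the ground vertex.
In Green Hackenbush, the Nim-value of a simple path of length k is k.
Branch 1: length 1, Nim-value = 1
Branch 2: length 12, Nim-value = 12
Branch 3: length 13, Nim-value = 13
Branch 4: length 14, Nim-value = 14
Total Nim-value = XOR of all branch values:
0 XOR 1 = 1
1 XOR 12 = 13
13 XOR 13 = 0
0 XOR 14 = 14
Nim-value of the tree = 14

14


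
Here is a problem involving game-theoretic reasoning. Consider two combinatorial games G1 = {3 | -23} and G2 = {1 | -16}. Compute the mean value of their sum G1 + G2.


G1 = {3 | -23}, G2 = {1 | -16}
Each is a switch {a | b} with numbers a > b; its mean value is (a + b)/2, and mean value is additive over game sums: m(G1 + G2) = m(G1) + m(G2).
Mean of G1 = (3 + (-23))/2 = -20/2 = -10
Mean of G2 = (1 + (-16))/2 = -15/2 = -15/2
Mean of G1 + G2 = -10 + -15/2 = -35/2

-35/2


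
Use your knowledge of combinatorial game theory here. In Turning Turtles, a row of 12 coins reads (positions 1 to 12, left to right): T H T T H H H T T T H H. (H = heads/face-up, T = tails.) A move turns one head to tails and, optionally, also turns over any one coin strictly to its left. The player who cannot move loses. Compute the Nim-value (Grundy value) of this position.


Coins: T H T T H H H T T T H H
Key fact: a single head at position k behaves exactly like a Nim heap of size k (turning it to T and optionally flipping a coin at j < k corresponds to moving the heap from k to j, or to 0), and heads combine as a disjunctive sum (two heads at the same place would cancel, matching j XOR j = 0). So the Nim-value is the XOR of the 1-indexed positions of the heads.
Face-up positions (1-indexed): [2, 5, 6, 7, 11, 12]
XOR 0 with 2: 0 XOR 2 = 2
XOR 2 with 5: 2 XOR 5 = 7
XOR 7 with 6: 7 XOR 6 = 1
XOR 1 with 7: 1 XOR 7 = 6
XOR 6 with 11: 6 XOR 11 = 13
XOR 13 with 12: 13 XOR 12 = 1
Nim-value = 1

1


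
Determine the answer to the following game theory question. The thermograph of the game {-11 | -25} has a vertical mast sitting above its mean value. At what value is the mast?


Game = {-11 | -25}, a switch {a | b} with numbers a > b.
Its thermograph has left wall a - t and right wall b + t, which meet at t = (a - b)/2, where both equal (a + b)/2. So the mast (mean value) is at (a + b)/2.
Mean = (-11 + (-25))/2 = -36/2 = -18

-18


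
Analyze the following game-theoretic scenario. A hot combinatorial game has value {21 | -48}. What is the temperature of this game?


The game is {21 | -48}, a switch {a | b} with numbers a > b.
Cooling {a | b} by t gives {a - t | b + t}, which stops being hot when a - t = b + t, i.e. at t = (a - b)/2. So the temperature of a switch is (a - b)/2.
Temperature = (Left option - Right option) / 2
= (21 - (-48)) / 2
= 69 / 2
= 69/2

69/2


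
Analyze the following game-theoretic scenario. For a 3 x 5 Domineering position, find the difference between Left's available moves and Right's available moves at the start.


Board is 3 x 5 (rows x cols).
Left (vertical) placements: (rows-1) * cols = 2 * 5 = 10
Right (horizontal) placements: rows * (cols-1) = 3 * 4 = 12
Advantage = Left - Right = 10 - 12 = -2

-2


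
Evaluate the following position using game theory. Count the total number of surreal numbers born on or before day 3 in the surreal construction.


Day 0: {|} = 0 is born. Count = 1.
Day n: the number of surreal numbers born by day n is 2^(n+1) - 1.
By day 0: 2^1 - 1 = 1
By day 1: 2^2 - 1 = 3
By day 2: 2^3 - 1 = 7
By day 3: 2^4 - 1 = 15
By day 3: 15 surreal numbers.

15


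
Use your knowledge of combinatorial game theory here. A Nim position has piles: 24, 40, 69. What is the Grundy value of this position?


We need the XOR (exclusive or) of all pile sizes.
After XOR-ing pile 1 (size 24): 0 XOR 24 = 24
After XOR-ing pile 2 (size 40): 24 XOR 40 = 48
After XOR-ing pile 3 (size 69): 48 XOR 69 = 117
The Nim-value of this position is 117.

117


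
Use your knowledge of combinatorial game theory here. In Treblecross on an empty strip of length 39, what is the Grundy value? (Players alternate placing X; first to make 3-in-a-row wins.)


Treblecross: place X on empty cells; 3-in-a-row wins.
Playing within two cells of an existing X lets the opponent win at once, so sensible play treats the cells i-2..i+2 around each X as dead. The player left with no safe cell loses, so this is a normal-play take-away game on strips of safe cells.
Placing X at cell i (0-indexed) of a strip of k safe cells leaves independent strips of sizes max(0, i-2) and max(0, k-i-3). Hence G(k) = mex{ G(max(0,i-2)) XOR G(max(0,k-i-3)) : 0 <= i < k }, with G(0) = 0.
G(1): splits (0,0):0^0=0 -> mex({0}) = 1
G(2): splits (0,0):0^0=0 -> mex({0}) = 1
G(3): splits (0,0):0^0=0 -> mex({0}) = 1
G(4): splits (0,1):0^1=1 (0,0):0^0=0 -> mex({0, 1}) = 2
G(5): splits (0,2):0^1=1 (0,1):0^1=1 (0,0):0^0=0 -> mex({0, 1}) = 2
G(6) = mex({1}) = 0
G(7) = mex({0, 1, 2}) = 3
G(8) = mex({0, 1, 2}) = 3
G(9) = mex({0, 2}) = 1
G(10) = mex({0, 2, 3}) = 1
G(11) = mex({0, 3}) = 1
G(12) = mex({1, 3}) = 0
G(13) = mex({0, 1, 2, 3}) = 4
G(14) = mex({0, 1, 2}) = 3
G(15) = mex({0, 1, 2}) = 3
G(16) = mex({0, 1, 2, 4}) = 3
G(17) = mex({0, 1, 3, 4}) = 2
G(18) = mex({0, 1, 3, 4}) = 2
G(19) = mex({0, 1, 3, 5}) = 2
G(20) = mex({0, 1, 2, 3, 5}) = 4
G(21) = mex({0, 1, 2, 3, 5}) = 4
G(22) = mex({1, 2, 6}) = 0
G(23) = mex({0, 1, 2, 3, 4, 6}) = 5
G(24) = mex({0, 1, 2, 3, 4}) = 5
G(25) = mex({0, 1, 3, 4, 7}) = 2
G(26) = mex({0, 1, 3, 4, 5, 7}) = 2
G(27) = mex({0, 1, 3, 5}) = 2
G(28) = mex({0, 1, 2, 5}) = 3
G(29) = mex({0, 1, 2, 4, 5, 6}) = 3
G(30) = mex({1, 2, 4, 6}) = 0
G(31) = mex({0, 1, 2, 3, 4, 6}) = 5
G(32) = mex({1, 2, 3, 4, 7}) = 0
G(33) = mex({0, 3, 7}) = 1
G(34) = mex({0, 2, 3, 5, 7}) = 1
G(35) = mex({0, 2, 3, 5, 6}) = 1
G(36) = mex({0, 1, 2, 5, 6}) = 3
G(37) = mex({0, 1, 2, 4, 5, 6}) = 3
G(38) = mex({0, 1, 2, 4}) = 3
G(39) = mex({0, 1, 2, 3, 4, 7}) = 5
Therefore G(39) = 5.

5


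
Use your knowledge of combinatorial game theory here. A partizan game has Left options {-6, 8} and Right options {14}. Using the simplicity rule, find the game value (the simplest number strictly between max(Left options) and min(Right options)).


Left options: {-6, 8}, max = 8
Right options: {14}, min = 14
All options are numbers and max(Left) < min(Right), so by the simplicity theorem the value is the simplest (earliest-born) number strictly between 8 and 14.
Integers 9 through 13 all lie strictly between 8 and 14.
Among integers, the simplest (lowest birthday = smallest |n|; 0 is born on day 0, +-n on day n) is 9.
No non-integer in the interval can be simpler: if x is a non-integer in the interval, then floor(x) or ceil(x) also lies in the interval (the interval contains an integer), and both are proper prefixes of x's sign expansion, i.e. born earlier. So the game value is 9.
Game value = 9

9


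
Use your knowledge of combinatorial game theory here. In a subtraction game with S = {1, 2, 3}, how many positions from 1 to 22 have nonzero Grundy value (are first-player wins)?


Subtraction set S = {1, 2, 3}, so G(n) = n mod 4.
G(n) = 0 when n is a multiple of 4.
Multiples of 4 in [1, 22]: 5
N-positions (nonzero Grundy) = 22 - 5 = 17

17


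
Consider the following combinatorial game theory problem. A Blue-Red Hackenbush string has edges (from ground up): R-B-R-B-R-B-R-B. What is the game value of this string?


Edges (from ground): R-B-R-B-R-B-R-B
By Berlekamp's sign-expansion rule, a Blue-Red Hackenbush stalk has the value of the surreal number whose sign sequence is the edge sequence with B -> + and R -> -.
Sign sequence: -+-+-+-+
Trace the sign expansion in the surreal number tree, starting from 0:
Edge 1: R (sign -) -> bounds (-inf, 0), value = -1
Edge 2: B (sign +) -> bounds (-1, 0), value = -1/2
Edge 3: R (sign -) -> bounds (-1, -1/2), value = -3/4
Edge 4: B (sign +) -> bounds (-3/4, -1/2), value = -5/8
Edge 5: R (sign -) -> bounds (-3/4, -5/8), value = -11/16
Edge 6: B (sign +) -> bounds (-11/16, -5/8), value = -21/32
Edge 7: R (sign -) -> bounds (-11/16, -21/32), value = -43/64
Edge 8: B (sign +) -> bounds (-43/64, -21/32), value = -85/128
Game value = -85/128

-85/128


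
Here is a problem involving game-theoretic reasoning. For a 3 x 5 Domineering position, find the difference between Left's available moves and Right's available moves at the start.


Board is 3 x 5 (rows x cols).
Left (vertical) placements: (rows-1) * cols = 2 * 5 = 10
Right (horizontal) placements: rows * (cols-1) = 3 * 4 = 12
Advantage = Left - Right = 10 - 12 = -2

-2


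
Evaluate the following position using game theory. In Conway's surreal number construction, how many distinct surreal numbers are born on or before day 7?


Day 0: {|} = 0 is born. Count = 1.
Day n: the number of surreal numbers born by day n is 2^(n+1) - 1.
By day 0: 2^1 - 1 = 1
By day 1: 2^2 - 1 = 3
By day 2: 2^3 - 1 = 7
By day 3: 2^4 - 1 = 15
By day 4: 2^5 - 1 = 31
By day 5: 2^6 - 1 = 63
By day 6: 2^7 - 1 = 127
By day 7: 2^8 - 1 = 255
By day 7: 255 surreal numbers.

255


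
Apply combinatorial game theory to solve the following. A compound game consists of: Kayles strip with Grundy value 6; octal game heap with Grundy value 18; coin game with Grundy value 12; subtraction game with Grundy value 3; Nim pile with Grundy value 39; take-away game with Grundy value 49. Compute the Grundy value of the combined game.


By the Sprague-Grundy theorem, the Grundy value of a sum of games is the XOR of individual Grundy values.
Kayles strip: Grundy value = 6. Running XOR: 0 XOR 6 = 6
octal game heap: Grundy value = 18. Running XOR: 6 XOR 18 = 20
coin game: Grundy value = 12. Running XOR: 20 XOR 12 = 24
subtraction game: Grundy value = 3. Running XOR: 24 XOR 3 = 27
Nim pile: Grundy value = 39. Running XOR: 27 XOR 39 = 60
take-away game: Grundy value = 49. Running XOR: 60 XOR 49 = 13
The combined Grundy value is 13.

13


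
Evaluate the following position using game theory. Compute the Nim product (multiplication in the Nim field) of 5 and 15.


Nim multiplication is bilinear over XOR: (u XOR v) * w = (u*w) XOR (v*w).
So we split each operand into its bit components and XOR the pairwise Nim products.
5 = 1 + 4 (as XOR of powers of 2).
15 = 1 + 2 + 4 + 8 (as XOR of powers of 2).
Using the standard Nim-product table on single bits:
  2*2 = 3,   2*4 = 8,   2*8 = 12,
  4*4 = 6,   4*8 = 11,  8*8 = 13,
and  1*x = x (identity), k*l = l*k (commutative).
Pairwise Nim products:
  1 * 1 = 1
  1 * 2 = 2
  1 * 4 = 4
  1 * 8 = 8
  4 * 1 = 4
  4 * 2 = 8
  4 * 4 = 6
  4 * 8 = 11
XOR them: 1 XOR 2 XOR 4 XOR 8 XOR 4 XOR 8 XOR 6 XOR 11 = 14.
Result: 5 * 15 = 14 (in Nim).

14


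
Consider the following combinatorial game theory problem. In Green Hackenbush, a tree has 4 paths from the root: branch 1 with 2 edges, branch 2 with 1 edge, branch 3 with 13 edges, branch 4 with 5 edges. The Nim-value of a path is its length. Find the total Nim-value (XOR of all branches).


The tree has 4 branches from the ground vertex.
In Green Hackenbush, the Nim-value of a simple path of length k is k.
Branch 1: length 2, Nim-value = 2
Branch 2: length 1, Nim-value = 1
Branch 3: length 13, Nim-value = 13
Branch 4: length 5, Nim-value = 5
Total Nim-value = XOR of all branch values:
0 XOR 2 = 2
2 XOR 1 = 3
3 XOR 13 = 14
14 XOR 5 = 11
Nim-value of the tree = 11

11


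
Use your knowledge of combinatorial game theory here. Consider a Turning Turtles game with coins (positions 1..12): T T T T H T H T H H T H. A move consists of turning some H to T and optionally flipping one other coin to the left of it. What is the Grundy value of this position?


Coins: T T T T H T H T H H T H
Key fact: a single head at position k behaves exactly like a Nim heap of size k (turning it to T and optionally flipping a coin at j < k corresponds to moving the heap from k to j, or to 0), and heads combine as a disjunctive sum (two heads at the same place would cancel, matching j XOR j = 0). So the Nim-value is the XOR of the 1-indexed positions of the heads.
Face-up positions (1-indexed): [5, 7, 9, 10, 12]
XOR 0 with 5: 0 XOR 5 = 5
XOR 5 with 7: 5 XOR 7 = 2
XOR 2 with 9: 2 XOR 9 = 11
XOR 11 with 10: 11 XOR 10 = 1
XOR 1 with 12: 1 XOR 12 = 13
Nim-value = 13

13


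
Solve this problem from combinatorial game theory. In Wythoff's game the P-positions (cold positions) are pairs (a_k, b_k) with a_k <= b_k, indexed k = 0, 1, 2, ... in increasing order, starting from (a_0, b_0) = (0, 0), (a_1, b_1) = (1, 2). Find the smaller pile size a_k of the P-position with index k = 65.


By Wythoff's theorem, a_k = floor(k * phi) and b_k = floor(k * phi^2) = a_k + k, where phi = (1 + sqrt(5))/2 is the golden ratio.
phi = (1 + sqrt(5))/2 = 1.618034
k = 65
k * phi = 65 * 1.618034 = 105.172209
a_65 = floor(k * phi) = 105

105


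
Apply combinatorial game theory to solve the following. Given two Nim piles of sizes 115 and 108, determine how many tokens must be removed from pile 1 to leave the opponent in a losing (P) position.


Piles: 115 and 108
Current XOR: 115 XOR 108 = 31 (non-zero, so this is an N-position).
To make the XOR zero, we need to find a move that balances the piles.
For pile 1 (size 115): target = 115 XOR 31 = 108
We reduce pile 1 from 115 to 108.
Tokens removed: 115 - 108 = 7
Verification: 108 XOR 108 = 0

7


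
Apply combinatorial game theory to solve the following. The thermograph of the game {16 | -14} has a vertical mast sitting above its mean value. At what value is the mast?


Game = {16 | -14}, a switch {a | b} with numbers a > b.
Its thermograph has left wall a - t and right wall b + t, which meet at t = (a - b)/2, where both equal (a + b)/2. So the mast (mean value) is at (a + b)/2.
Mean = (16 + (-14))/2 = 2/2 = 1

1


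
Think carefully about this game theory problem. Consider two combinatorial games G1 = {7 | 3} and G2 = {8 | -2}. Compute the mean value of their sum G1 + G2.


G1 = {7 | 3}, G2 = {8 | -2}
Each is a switch {a | b} with numbers a > b; its mean value is (a + b)/2, and mean value is additive over game sums: m(G1 + G2) = m(G1) + m(G2).
Mean of G1 = (7 + (3))/2 = 10/2 = 5
Mean of G2 = (8 + (-2))/2 = 6/2 = 3
Mean of G1 + G2 = 5 + 3 = 8

8


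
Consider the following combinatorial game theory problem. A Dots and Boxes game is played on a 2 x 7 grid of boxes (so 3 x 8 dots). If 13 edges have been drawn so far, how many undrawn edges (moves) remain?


Grid: 2 x 7 boxes, i.e. 3 rows and 8 columns of dots.
Horizontal edges: (rows + 1) * cols = 3 * 7 = 21
Vertical edges: rows * (cols + 1) = 2 * 8 = 16
Total edges: 21 + 16 = 37
Edges drawn: 13
Remaining: 37 - 13 = 24

24


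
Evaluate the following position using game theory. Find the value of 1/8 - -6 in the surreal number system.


x = 1/8, y = -6
Converting to common denominator: 8
x = 1/8, y = -48/8
x - y = 1/8 - -6 = 49/8

49/8


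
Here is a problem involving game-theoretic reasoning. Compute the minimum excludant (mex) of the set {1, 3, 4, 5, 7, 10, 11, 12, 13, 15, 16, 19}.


Set = {1, 3, 4, 5, 7, 10, 11, 12, 13, 15, 16, 19}
0 is NOT in the set. This is the mex.
mex = 0

0


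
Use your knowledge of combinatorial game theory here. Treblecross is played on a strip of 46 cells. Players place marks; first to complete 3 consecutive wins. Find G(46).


Treblecross: place X on empty cells; 3-in-a-row wins.
Playing within two cells of an existing X lets the opponent win at once, so sensible play treats the cells i-2..i+2 around each X as dead. The player left with no safe cell loses, so this is a normal-play take-away game on strips of safe cells.
Placing X at cell i (0-indexed) of a strip of k safe cells leaves independent strips of sizes max(0, i-2) and max(0, k-i-3). Hence G(k) = mex{ G(max(0,i-2)) XOR G(max(0,k-i-3)) : 0 <= i < k }, with G(0) = 0.
G(1): splits (0,0):0^0=0 -> mex({0}) = 1
G(2): splits (0,0):0^0=0 -> mex({0}) = 1
G(3): splits (0,0):0^0=0 -> mex({0}) = 1
G(4): splits (0,1):0^1=1 (0,0):0^0=0 -> mex({0, 1}) = 2
G(5): splits (0,2):0^1=1 (0,1):0^1=1 (0,0):0^0=0 -> mex({0, 1}) = 2
G(6) = mex({1}) = 0
G(7) = mex({0, 1, 2}) = 3
G(8) = mex({0, 1, 2}) = 3
G(9) = mex({0, 2}) = 1
G(10) = mex({0, 2, 3}) = 1
G(11) = mex({0, 3}) = 1
G(12) = mex({1, 3}) = 0
G(13) = mex({0, 1, 2, 3}) = 4
G(14) = mex({0, 1, 2}) = 3
G(15) = mex({0, 1, 2}) = 3
G(16) = mex({0, 1, 2, 4}) = 3
G(17) = mex({0, 1, 3, 4}) = 2
G(18) = mex({0, 1, 3, 4}) = 2
G(19) = mex({0, 1, 3, 5}) = 2
G(20) = mex({0, 1, 2, 3, 5}) = 4
G(21) = mex({0, 1, 2, 3, 5}) = 4
G(22) = mex({1, 2, 6}) = 0
G(23) = mex({0, 1, 2, 3, 4, 6}) = 5
G(24) = mex({0, 1, 2, 3, 4}) = 5
G(25) = mex({0, 1, 3, 4, 7}) = 2
G(26) = mex({0, 1, 3, 4, 5, 7}) = 2
G(27) = mex({0, 1, 3, 5}) = 2
G(28) = mex({0, 1, 2, 5}) = 3
G(29) = mex({0, 1, 2, 4, 5, 6}) = 3
G(30) = mex({1, 2, 4, 6}) = 0
G(31) = mex({0, 1, 2, 3, 4, 6}) = 5
G(32) = mex({1, 2, 3, 4, 7}) = 0
G(33) = mex({0, 3, 7}) = 1
G(34) = mex({0, 2, 3, 5, 7}) = 1
G(35) = mex({0, 2, 3, 5, 6}) = 1
G(36) = mex({0, 1, 2, 5, 6}) = 3
G(37) = mex({0, 1, 2, 4, 5, 6}) = 3
G(38) = mex({0, 1, 2, 4}) = 3
G(39) = mex({0, 1, 2, 3, 4, 7}) = 5
G(40) = mex({0, 1, 2, 3, 4, 5, 7}) = 6
G(41) = mex({0, 1, 2, 3, 5, 7}) = 4
G(42) = mex({0, 1, 2, 3, 5, 6, 7}) = 4
G(43) = mex({0, 2, 3, 5, 6}) = 1
G(44) = mex({1, 2, 3, 4, 5, 6}) = 0
G(45) = mex({0, 1, 2, 3, 4, 6, 7}) = 5
G(46) = mex({0, 1, 2, 3, 4, 7}) = 5
Therefore G(46) = 5.

5


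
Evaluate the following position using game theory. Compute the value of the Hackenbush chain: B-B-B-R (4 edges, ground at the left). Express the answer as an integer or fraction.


Edges (from ground): B-B-B-R
By Berlekamp's sign-expansion rule, a Blue-Red Hackenbush stalk has the value of the surreal number whose sign sequence is the edge sequence with B -> + and R -> -.
Sign sequence: +++-
Trace the sign expansion in the surreal number tree, starting from 0:
Edge 1: B (sign +) -> bounds (0, +inf), value = 1
Edge 2: B (sign +) -> bounds (1, +inf), value = 2
Edge 3: B (sign +) -> bounds (2, +inf), value = 3
Edge 4: R (sign -) -> bounds (2, 3), value = 5/2
Game value = 5/2

5/2


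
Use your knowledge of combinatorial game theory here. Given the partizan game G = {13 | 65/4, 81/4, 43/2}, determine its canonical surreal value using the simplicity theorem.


Left options: {13}, max = 13
Right options: {65/4, 81/4, 43/2}, min = 65/4
All options are numbers and max(Left) < min(Right), so by the simplicity theorem the value is the simplest (earliest-born) number strictly between 13 and 65/4.
Integers 14 through 16 all lie strictly between 13 and 65/4.
Among integers, the simplest (lowest birthday = smallest |n|; 0 is born on day 0, +-n on day n) is 14.
No non-integer in the interval can be simpler: if x is a non-integer in the interval, then floor(x) or ceil(x) also lies in the interval (the interval contains an integer), and both are proper prefixes of x's sign expansion, i.e. born earlier. So the game value is 14.
Game value = 14

14


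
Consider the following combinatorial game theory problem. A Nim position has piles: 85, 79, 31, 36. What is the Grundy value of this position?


We need the XOR (exclusive or) of all pile sizes.
After XOR-ing pile 1 (size 85): 0 XOR 85 = 85
After XOR-ing pile 2 (size 79): 85 XOR 79 = 26
After XOR-ing pile 3 (size 31): 26 XOR 31 = 5
After XOR-ing pile 4 (size 36): 5 XOR 36 = 33
The Nim-value of this position is 33.

33


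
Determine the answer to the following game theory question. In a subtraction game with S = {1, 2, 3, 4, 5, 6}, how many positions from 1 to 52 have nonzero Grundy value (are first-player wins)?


Subtraction set S = {1, 2, 3, 4, 5, 6}, so G(n) = n mod 7.
G(n) = 0 when n is a multiple of 7.
Multiples of 7 in [1, 52]: 7
N-positions (nonzero Grundy) = 52 - 7 = 45

45


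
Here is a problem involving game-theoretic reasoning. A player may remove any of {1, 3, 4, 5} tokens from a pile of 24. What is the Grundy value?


The subtraction set is S = {1, 3, 4, 5}.
G(k) = mex{ G(k - s) : s in S, s <= k }. We compute iteratively: G(0) = 0.
G(1) = mex({0}) = 1
G(2) = mex({1}) = 0
G(3) = mex({0}) = 1
G(4) = mex({0, 1}) = 2
G(5) = mex({0, 1, 2}) = 3
G(6) = mex({0, 1, 3}) = 2
G(7) = mex({0, 1, 2}) = 3
G(8) = mex({1, 2, 3}) = 0
G(9) = mex({0, 2, 3}) = 1
G(10) = mex({1, 2, 3}) = 0
G(11) = mex({0, 2, 3}) = 1
G(12) = mex({0, 1, 3}) = 2
Observe that G(8)..G(12) = 0, 1, 0, 1, 2 repeats G(0)..G(4) = 0, 1, 0, 1, 2.
For k >= max(S) = 5, G(k) is determined by the previous 5 values G(k-5)..G(k-1); a window of 5 consecutive values has recurred shifted by 8, so by induction G(k + 8) = G(k) for all k >= 0: the sequence is periodic from the start with period 8.
One period: G(0..7) = 0, 1, 0, 1, 2, 3, 2, 3.
24 mod 8 = 0, so G(24) = G(0) = 0.

0


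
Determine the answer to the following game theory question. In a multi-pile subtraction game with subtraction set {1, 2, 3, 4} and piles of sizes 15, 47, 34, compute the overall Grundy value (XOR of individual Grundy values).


Subtraction set: {1, 2, 3, 4}
For this subtraction set, G(n) = n mod 5 (period = max + 1 = 5).
Pile 1 (size 15): G(15) = 15 mod 5 = 0
Pile 2 (size 47): G(47) = 47 mod 5 = 2
Pile 3 (size 34): G(34) = 34 mod 5 = 4
Total Grundy value = XOR of all: 0 XOR 2 XOR 4 = 6

6


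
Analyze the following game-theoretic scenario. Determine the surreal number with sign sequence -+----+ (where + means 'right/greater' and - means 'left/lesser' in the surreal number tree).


Sign expansion: -+----+
Rule: track bounds (lo, hi), initially (-inf, +inf). On '+', the current value becomes lo and we move to the simplest number in (value, hi): value + 1 if hi = +inf, otherwise the midpoint (value + hi)/2. On '-', the current value becomes hi and we move to value - 1 if lo = -inf, otherwise the midpoint (lo + value)/2.
Start at 0.
Step 1: sign = -, move left. Bounds: (-inf, 0). Value = -1
Step 2: sign = +, move right. Bounds: (-1, 0). Value = -1/2
Step 3: sign = -, move left. Bounds: (-1, -1/2). Value = -3/4
Step 4: sign = -, move left. Bounds: (-1, -3/4). Value = -7/8
Step 5: sign = -, move left. Bounds: (-1, -7/8). Value = -15/16
Step 6: sign = -, move left. Bounds: (-1, -15/16). Value = -31/32
Step 7: sign = +, move right. Bounds: (-31/32, -15/16). Value = -61/64
The surreal number with sign expansion -+----+ is -61/64.

-61/64


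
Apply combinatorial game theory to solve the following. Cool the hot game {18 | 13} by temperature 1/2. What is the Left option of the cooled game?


Original game: {18 | 13} (a switch {a | b} with a > b).
Cooling by t (for t below the temperature (a - b)/2 = 5/2) taxes each move by t: {a | b} cooled by t is {a - t | b + t}.
Cooling amount: t = 1/2
Cooled Left option: 18 - 1/2 = 35/2
Cooled Right option: 13 + 1/2 = 27/2
Cooled game: {35/2 | 27/2}
Left option = 35/2

35/2


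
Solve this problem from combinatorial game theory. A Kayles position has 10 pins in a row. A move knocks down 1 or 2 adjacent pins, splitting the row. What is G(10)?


Kayles: a move removes 1 or 2 adjacent pins from a contiguous row.
Removing pins from a row of k leaves two independent rows (a, b) with a + b = k - 1 (one pin) or a + b = k - 2 (two pins); an end removal gives a = 0.
By Sprague-Grundy, G(k) = mex{ G(a) XOR G(b) } over all these splits. G(0) = 0.
G(1): splits (0,0):0^0=0 -> mex({0}) = 1
G(2): splits (0,1):0^1=1 (0,0):0^0=0 -> mex({0, 1}) = 2
G(3): splits (0,2):0^2=2 (1,1):1^1=0 (0,1):0^1=1 -> mex({0, 1, 2}) = 3
G(4): splits (0,3):0^3=3 (1,2):1^2=3 (0,2):0^2=2 (1,1):1^1=0 -> mex({0, 2, 3}) = 1
G(5): splits (0,4):0^1=1 (1,3):1^3=2 (2,2):2^2=0 (0,3):0^3=3 (1,2):1^2=3 -> mex({0, 1, 2, 3}) = 4
G(6) = mex({0, 1, 2, 4}) = 3
G(7) = mex({0, 1, 3, 4, 5}) = 2
G(8) = mex({0, 2, 3, 5, 6}) = 1
G(9) = mex({0, 1, 2, 3, 6, 7}) = 4
G(10) = mex({0, 1, 3, 4, 5, 7}) = 2
Therefore G(10) = 2.

2


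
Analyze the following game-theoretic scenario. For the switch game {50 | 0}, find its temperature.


The game is {50 | 0}, a switch {a | b} with numbers a > b.
Cooling {a | b} by t gives {a - t | b + t}, which stops being hot when a - t = b + t, i.e. at t = (a - b)/2. So the temperature of a switch is (a - b)/2.
Temperature = (Left option - Right option) / 2
= (50 - (0)) / 2
= 50 / 2
= 25

25


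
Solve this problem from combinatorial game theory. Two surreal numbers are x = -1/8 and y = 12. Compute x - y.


x = -1/8, y = 12
Converting to common denominator: 8
x = -1/8, y = 96/8
x - y = -1/8 - 12 = -97/8

-97/8


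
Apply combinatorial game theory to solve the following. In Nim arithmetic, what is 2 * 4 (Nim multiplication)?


Nim multiplication is bilinear over XOR: (u XOR v) * w = (u*w) XOR (v*w).
So we split each operand into its bit components and XOR the pairwise Nim products.
2 = 2 (as XOR of powers of 2).
4 = 4 (as XOR of powers of 2).
Using the standard Nim-product table on single bits:
  2*2 = 3,   2*4 = 8,   2*8 = 12,
  4*4 = 6,   4*8 = 11,  8*8 = 13,
and  1*x = x (identity), k*l = l*k (commutative).
Pairwise Nim products:
  2 * 4 = 8
XOR them: 8 = 8.
Result: 2 * 4 = 8 (in Nim).

8


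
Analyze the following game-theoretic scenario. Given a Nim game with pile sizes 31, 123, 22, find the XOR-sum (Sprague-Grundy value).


We need the XOR (exclusive or) of all pile sizes.
After XOR-ing pile 1 (size 31): 0 XOR 31 = 31
After XOR-ing pile 2 (size 123): 31 XOR 123 = 100
After XOR-ing pile 3 (size 22): 100 XOR 22 = 114
The Nim-value of this position is 114.

114


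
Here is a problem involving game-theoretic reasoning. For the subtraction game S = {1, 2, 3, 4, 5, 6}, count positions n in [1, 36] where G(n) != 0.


Subtraction set S = {1, 2, 3, 4, 5, 6}, so G(n) = n mod 7.
G(n) = 0 when n is a multiple of 7.
Multiples of 7 in [1, 36]: 5
N-positions (nonzero Grundy) = 36 - 5 = 31

31


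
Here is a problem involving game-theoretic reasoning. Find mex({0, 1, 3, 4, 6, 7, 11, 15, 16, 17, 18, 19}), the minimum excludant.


Set = {0, 1, 3, 4, 6, 7, 11, 15, 16, 17, 18, 19}
0 is in the set.
1 is in the set.
2 is NOT in the set. This is the mex.
mex = 2

2


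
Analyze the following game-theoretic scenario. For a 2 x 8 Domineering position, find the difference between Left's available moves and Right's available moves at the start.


Board is 2 x 8 (rows x cols).
Left (vertical) placements: (rows-1) * cols = 1 * 8 = 8
Right (horizontal) placements: rows * (cols-1) = 2 * 7 = 14
Advantage = Left - Right = 8 - 14 = -6

-6


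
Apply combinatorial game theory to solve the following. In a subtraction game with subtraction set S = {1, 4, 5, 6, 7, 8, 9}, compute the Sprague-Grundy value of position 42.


The subtraction set is S = {1, 4, 5, 6, 7, 8, 9}.
G(k) = mex{ G(k - s) : s in S, s <= k }. We compute iteratively: G(0) = 0.
G(1) = mex({0}) = 1
G(2) = mex({1}) = 0
G(3) = mex({0}) = 1
G(4) = mex({0, 1}) = 2
G(5) = mex({0, 1, 2}) = 3
G(6) = mex({0, 1, 3}) = 2
G(7) = mex({0, 1, 2}) = 3
G(8) = mex({0, 1, 2, 3}) = 4
G(9) = mex({0, 1, 2, 3, 4}) = 5
G(10) = mex({0, 1, 2, 3, 5}) = 4
G(11) = mex({0, 1, 2, 3, 4}) = 5
G(12) = mex({1, 2, 3, 4, 5}) = 0
G(13) = mex({0, 2, 3, 4, 5}) = 1
G(14) = mex({1, 2, 3, 4, 5}) = 0
G(15) = mex({0, 2, 3, 4, 5}) = 1
G(16) = mex({0, 1, 3, 4, 5}) = 2
G(17) = mex({0, 1, 2, 4, 5}) = 3
G(18) = mex({0, 1, 3, 4, 5}) = 2
G(19) = mex({0, 1, 2, 4, 5}) = 3
G(20) = mex({0, 1, 2, 3, 5}) = 4
Observe that G(12)..G(20) = 0, 1, 0, 1, 2, 3, 2, 3, 4 repeats G(0)..G(8) = 0, 1, 0, 1, 2, 3, 2, 3, 4.
For k >= max(S) = 9, G(k) is determined by the previous 9 values G(k-9)..G(k-1); a window of 9 consecutive values has recurred shifted by 12, so by induction G(k + 12) = G(k) for all k >= 0: the sequence is periodic from the start with period 12.
One period: G(0..11) = 0, 1, 0, 1, 2, 3, 2, 3, 4, 5, 4, 5.
42 mod 12 = 6, so G(42) = G(6) = 2.

2


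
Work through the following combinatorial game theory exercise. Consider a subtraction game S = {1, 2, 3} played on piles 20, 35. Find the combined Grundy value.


Subtraction set: {1, 2, 3}
For this subtraction set, G(n) = n mod 4 (period = max + 1 = 4).
Pile 1 (size 20): G(20) = 20 mod 4 = 0
Pile 2 (size 35): G(35) = 35 mod 4 = 3
Total Grundy value = XOR of all: 0 XOR 3 = 3

3
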